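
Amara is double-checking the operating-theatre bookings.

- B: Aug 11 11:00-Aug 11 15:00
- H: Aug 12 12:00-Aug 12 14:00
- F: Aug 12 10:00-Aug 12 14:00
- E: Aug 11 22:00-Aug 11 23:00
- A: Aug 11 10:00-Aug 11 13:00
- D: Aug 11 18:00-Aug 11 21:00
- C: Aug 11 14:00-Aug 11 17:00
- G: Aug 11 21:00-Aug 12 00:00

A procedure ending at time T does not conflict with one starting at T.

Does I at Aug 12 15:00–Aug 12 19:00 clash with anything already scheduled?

A: ends Aug 11 13:00 at or before I starts Aug 12 15:00 → clear.
B: ends Aug 11 15:00 at or before I starts Aug 12 15:00 → clear.
C: ends Aug 11 17:00 at or before I starts Aug 12 15:00 → clear.
D: ends Aug 11 21:00 at or before I starts Aug 12 15:00 → clear.
G: ends Aug 12 00:00 at or before I starts Aug 12 15:00 → clear.
E: ends Aug 11 23:00 at or before I starts Aug 12 15:00 → clear.
F: ends Aug 12 14:00 at or before I starts Aug 12 15:00 → clear.
H: ends Aug 12 14:00 at or before I starts Aug 12 15:00 → clear.

No — it doesn't clash with anything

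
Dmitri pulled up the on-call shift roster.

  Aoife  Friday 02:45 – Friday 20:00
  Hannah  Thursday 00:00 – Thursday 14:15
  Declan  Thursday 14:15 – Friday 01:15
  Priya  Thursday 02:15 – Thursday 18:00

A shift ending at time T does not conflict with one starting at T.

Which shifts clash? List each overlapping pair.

Two intervals overlap when each starts before the other ends.
Sorted by start: Hannah, Priya, Declan, Aoife.
Priya starts before Hannah ends → Hannah and Priya overlap.
Declan starts exactly when Hannah ends (back-to-back, no overlap), so nothing later overlaps Hannah either.
Declan starts before Priya ends → Priya and Declan overlap.
Aoife starts after Priya ends.
Aoife starts after Declan ends.

Declan & Priya, Hannah & Priya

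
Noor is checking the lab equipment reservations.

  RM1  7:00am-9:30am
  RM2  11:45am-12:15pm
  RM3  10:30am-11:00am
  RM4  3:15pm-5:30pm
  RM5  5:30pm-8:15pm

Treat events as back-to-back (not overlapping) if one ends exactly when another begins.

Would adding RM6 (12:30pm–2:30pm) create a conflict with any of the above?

No — it doesn't clash with anything

RM1: ends 9:30am at or before RM6 starts 12:30pm → clear.
RM3: ends 11:00am at or before RM6 starts 12:30pm → clear.
RM2: ends 12:15pm at or before RM6 starts 12:30pm → clear.
RM4: starts 3:15pm at or after RM6 ends 2:30pm → clear.
RM5: starts 5:30pm at or after RM6 ends 2:30pm → clear.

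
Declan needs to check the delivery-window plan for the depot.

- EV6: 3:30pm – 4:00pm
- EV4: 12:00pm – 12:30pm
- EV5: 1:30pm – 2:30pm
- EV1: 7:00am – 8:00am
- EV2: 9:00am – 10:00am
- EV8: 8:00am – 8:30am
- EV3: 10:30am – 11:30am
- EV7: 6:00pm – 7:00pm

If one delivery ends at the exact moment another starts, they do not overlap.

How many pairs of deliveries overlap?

0

Sorted by start: EV1, EV8, EV2, EV3, EV4, EV5, EV6, EV7.
EV8 starts exactly when EV1 ends (back-to-back, no overlap), so EV1 has no further overlaps.
EV2 starts after EV8 ends, so EV8 has no further overlaps.
EV3 starts after EV2 ends, so EV2 has no further overlaps.
EV4 starts after EV3 ends, so EV3 has no further overlaps.
EV5 starts after EV4 ends, so EV4 has no further overlaps.
EV6 starts after EV5 ends, so EV5 has no further overlaps.
EV7 starts after EV6 ends.
No pair overlaps.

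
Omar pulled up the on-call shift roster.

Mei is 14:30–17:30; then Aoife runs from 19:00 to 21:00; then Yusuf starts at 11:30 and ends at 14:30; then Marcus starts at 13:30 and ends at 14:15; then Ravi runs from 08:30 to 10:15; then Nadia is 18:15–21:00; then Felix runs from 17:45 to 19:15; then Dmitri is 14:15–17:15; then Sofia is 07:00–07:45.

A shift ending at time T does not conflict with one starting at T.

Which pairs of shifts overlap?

Aoife & Felix, Aoife & Nadia, Dmitri & Mei, Dmitri & Yusuf, Felix & Nadia, Marcus & Yusuf

Two intervals overlap when each starts before the other ends.
Sorted by start: Sofia, Ravi, Yusuf, Marcus, Dmitri, Mei, Felix, Nadia, Aoife.
Ravi starts after Sofia ends, so nothing later overlaps Sofia either.
Yusuf starts after Ravi ends, so nothing later overlaps Ravi either.
Marcus starts before Yusuf ends → Yusuf and Marcus overlap.
Dmitri starts before Yusuf ends → Yusuf and Dmitri overlap.
Mei starts exactly when Yusuf ends (back-to-back, no overlap), so nothing later overlaps Yusuf either.
Dmitri starts exactly when Marcus ends (back-to-back, no overlap), so nothing later overlaps Marcus either.
Mei starts before Dmitri ends → Dmitri and Mei overlap.
Felix starts after Dmitri ends, so nothing later overlaps Dmitri either.
Felix starts after Mei ends, so nothing later overlaps Mei either.
Nadia starts before Felix ends → Felix and Nadia overlap.
Aoife starts before Felix ends → Felix and Aoife overlap.
Aoife starts before Nadia ends → Nadia and Aoife overlap.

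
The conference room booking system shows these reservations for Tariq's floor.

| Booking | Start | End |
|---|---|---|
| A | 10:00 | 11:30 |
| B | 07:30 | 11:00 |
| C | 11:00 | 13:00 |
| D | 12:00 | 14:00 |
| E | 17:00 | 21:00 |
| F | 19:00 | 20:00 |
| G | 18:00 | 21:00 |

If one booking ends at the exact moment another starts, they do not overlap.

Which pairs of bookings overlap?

A & B, A & C, C & D, E & F, E & G, F & G

Sorted by start: B, A, C, D, E, G, F.
A starts before B ends → B and A overlap.
C starts exactly when B ends (back-to-back, no overlap); B is clear from here.
C starts before A ends → A and C overlap.
D starts after A ends; A is clear from here.
D starts before C ends → C and D overlap.
E starts after C ends; C is clear from here.
E starts after D ends; D is clear from here.
G starts before E ends → E and G overlap.
F starts before E ends → E and F overlap.
F starts before G ends → G and F overlap.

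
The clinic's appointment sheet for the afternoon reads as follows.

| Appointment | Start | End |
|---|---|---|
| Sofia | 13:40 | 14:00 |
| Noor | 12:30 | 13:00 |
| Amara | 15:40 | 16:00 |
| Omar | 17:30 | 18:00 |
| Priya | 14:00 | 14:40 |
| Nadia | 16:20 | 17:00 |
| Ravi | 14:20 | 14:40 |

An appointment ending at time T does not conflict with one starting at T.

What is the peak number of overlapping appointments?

Sweep the timeline, counting +1 at each start and −1 at each end (ends before starts at a tie):
12:30 start Noor → 1
13:00 end Noor → 0
13:40 start Sofia → 1
14:00 end Sofia → 0
14:00 start Priya → 1
14:20 start Ravi → 2
14:40 end Priya → 1
14:40 end Ravi → 0
15:40 start Amara → 1
16:00 end Amara → 0
16:20 start Nadia → 1
17:00 end Nadia → 0
17:30 start Omar → 1
18:00 end Omar → 0
Peak is 2, at 14:20 (Priya, Ravi).

2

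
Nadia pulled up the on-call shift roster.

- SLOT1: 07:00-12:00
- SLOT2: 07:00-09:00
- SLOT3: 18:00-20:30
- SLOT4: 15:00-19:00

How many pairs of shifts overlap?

Sorted by start: SLOT1, SLOT2, SLOT4, SLOT3.
SLOT2 starts before SLOT1 ends → SLOT1 and SLOT2 overlap.
SLOT4 starts after SLOT1 ends; SLOT1 is clear from here.
SLOT4 starts after SLOT2 ends; SLOT2 is clear from here.
SLOT3 starts before SLOT4 ends → SLOT4 and SLOT3 overlap.
Overlapping pairs: SLOT1 & SLOT2, SLOT3 & SLOT4 — 2 in total.

2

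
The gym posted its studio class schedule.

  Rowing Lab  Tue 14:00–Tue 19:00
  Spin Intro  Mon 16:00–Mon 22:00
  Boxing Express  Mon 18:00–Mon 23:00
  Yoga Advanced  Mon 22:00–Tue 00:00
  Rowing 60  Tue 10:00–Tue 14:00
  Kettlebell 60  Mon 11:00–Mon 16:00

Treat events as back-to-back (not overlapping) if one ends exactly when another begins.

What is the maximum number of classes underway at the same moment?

Sort all start/end points and keep a running count:
Mon 11:00 start Kettlebell 60 → 1
Mon 16:00 end Kettlebell 60 → 0
Mon 16:00 start Spin Intro → 1
Mon 18:00 start Boxing Express → 2
Mon 22:00 end Spin Intro → 1
Mon 22:00 start Yoga Advanced → 2
Mon 23:00 end Boxing Express → 1
Tue 00:00 end Yoga Advanced → 0
Tue 10:00 start Rowing 60 → 1
Tue 14:00 end Rowing 60 → 0
Tue 14:00 start Rowing Lab → 1
Tue 19:00 end Rowing Lab → 0
Peak is 2, at Mon 18:00 (Boxing Express, Spin Intro).

2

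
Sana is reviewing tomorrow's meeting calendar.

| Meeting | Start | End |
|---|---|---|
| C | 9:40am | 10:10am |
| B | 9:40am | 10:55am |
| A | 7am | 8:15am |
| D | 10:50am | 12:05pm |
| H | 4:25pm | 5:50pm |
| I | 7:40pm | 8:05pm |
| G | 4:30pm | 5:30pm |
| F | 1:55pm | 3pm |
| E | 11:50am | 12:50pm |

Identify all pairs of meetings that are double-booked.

Two intervals overlap when each starts before the other ends.
Sorted by start: A, B, C, D, E, F, H, G, I.
B starts after A ends; A is clear from here.
C starts before B ends → B and C overlap.
D starts before B ends → B and D overlap.
E starts after B ends; B is clear from here.
D starts after C ends; C is clear from here.
E starts before D ends → D and E overlap.
F starts after D ends; D is clear from here.
F starts after E ends; E is clear from here.
H starts after F ends; F is clear from here.
G starts before H ends → H and G overlap.
I starts after H ends.
I starts after G ends.

B & C, B & D, D & E, G & H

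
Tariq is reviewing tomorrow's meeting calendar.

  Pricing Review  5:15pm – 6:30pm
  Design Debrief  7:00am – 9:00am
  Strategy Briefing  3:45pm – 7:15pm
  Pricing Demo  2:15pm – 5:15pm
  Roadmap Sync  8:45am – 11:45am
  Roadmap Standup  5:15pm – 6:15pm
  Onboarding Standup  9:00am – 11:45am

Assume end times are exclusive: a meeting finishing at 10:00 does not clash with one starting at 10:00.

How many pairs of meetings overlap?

6

Sorted by start: Design Debrief, Roadmap Sync, Onboarding Standup, Pricing Demo, Strategy Briefing, Roadmap Standup, Pricing Review.
Roadmap Sync starts before Design Debrief ends → Design Debrief and Roadmap Sync overlap.
Onboarding Standup starts exactly when Design Debrief ends (back-to-back, no overlap), so nothing later overlaps Design Debrief either.
Onboarding Standup starts before Roadmap Sync ends → Roadmap Sync and Onboarding Standup overlap.
Pricing Demo starts after Roadmap Sync ends, so nothing later overlaps Roadmap Sync either.
Pricing Demo starts after Onboarding Standup ends, so nothing later overlaps Onboarding Standup either.
Strategy Briefing starts before Pricing Demo ends → Pricing Demo and Strategy Briefing overlap.
Roadmap Standup starts exactly when Pricing Demo ends (back-to-back, no overlap), so nothing later overlaps Pricing Demo either.
Roadmap Standup starts before Strategy Briefing ends → Strategy Briefing and Roadmap Standup overlap.
Pricing Review starts before Strategy Briefing ends → Strategy Briefing and Pricing Review overlap.
Pricing Review starts before Roadmap Standup ends → Roadmap Standup and Pricing Review overlap.
Overlapping pairs: Design Debrief & Roadmap Sync, Onboarding Standup & Roadmap Sync, Pricing Demo & Strategy Briefing, Pricing Review & Roadmap Standup, Pricing Review & Strategy Briefing, Roadmap Standup & Strategy Briefing — 6 in total.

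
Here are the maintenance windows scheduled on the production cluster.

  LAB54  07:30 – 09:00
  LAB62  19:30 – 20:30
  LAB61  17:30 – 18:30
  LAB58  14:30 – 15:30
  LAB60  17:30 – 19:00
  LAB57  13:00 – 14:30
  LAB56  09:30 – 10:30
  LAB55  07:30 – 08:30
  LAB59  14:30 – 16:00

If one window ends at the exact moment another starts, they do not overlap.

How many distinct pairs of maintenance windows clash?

Sorted by start: LAB54, LAB55, LAB56, LAB57, LAB58, LAB59, LAB60, LAB61, LAB62.
LAB55 starts before LAB54 ends → LAB54 and LAB55 overlap.
LAB56 starts after LAB54 ends, so LAB54 has no further overlaps.
LAB56 starts after LAB55 ends, so LAB55 has no further overlaps.
LAB57 starts after LAB56 ends, so LAB56 has no further overlaps.
LAB58 starts exactly when LAB57 ends (back-to-back, no overlap), so LAB57 has no further overlaps.
LAB59 starts before LAB58 ends → LAB58 and LAB59 overlap.
LAB60 starts after LAB58 ends, so LAB58 has no further overlaps.
LAB60 starts after LAB59 ends, so LAB59 has no further overlaps.
LAB61 starts before LAB60 ends → LAB60 and LAB61 overlap.
LAB62 starts after LAB60 ends.
LAB62 starts after LAB61 ends.
Overlapping pairs: LAB54 & LAB55, LAB58 & LAB59, LAB60 & LAB61 — 3 in total.

3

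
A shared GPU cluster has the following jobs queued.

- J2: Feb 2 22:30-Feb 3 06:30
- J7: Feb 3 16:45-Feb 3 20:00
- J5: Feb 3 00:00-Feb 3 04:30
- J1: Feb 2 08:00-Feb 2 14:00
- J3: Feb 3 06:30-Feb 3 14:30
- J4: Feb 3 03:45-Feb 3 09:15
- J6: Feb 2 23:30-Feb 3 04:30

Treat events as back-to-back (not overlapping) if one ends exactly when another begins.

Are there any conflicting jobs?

Yes

Sorted by start: J1, J2, J6, J5, J4, J3, J7.
J2 starts after J1 ends, so nothing later overlaps J1 either.
J6 starts before J2 ends → J2 and J6 overlap.
That's a conflict, so the schedule is not conflict-free.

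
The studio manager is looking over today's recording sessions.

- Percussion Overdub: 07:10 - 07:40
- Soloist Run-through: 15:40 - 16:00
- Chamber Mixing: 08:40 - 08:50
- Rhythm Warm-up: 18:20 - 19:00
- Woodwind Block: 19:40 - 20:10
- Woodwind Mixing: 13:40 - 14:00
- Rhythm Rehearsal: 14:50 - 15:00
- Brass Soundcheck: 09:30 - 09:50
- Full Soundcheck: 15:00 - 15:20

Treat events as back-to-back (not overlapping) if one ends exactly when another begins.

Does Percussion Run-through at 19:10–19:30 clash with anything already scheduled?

Percussion Overdub: ends 07:40 at or before Percussion Run-through starts 19:10 → clear.
Chamber Mixing: ends 08:50 at or before Percussion Run-through starts 19:10 → clear.
Brass Soundcheck: ends 09:50 at or before Percussion Run-through starts 19:10 → clear.
Woodwind Mixing: ends 14:00 at or before Percussion Run-through starts 19:10 → clear.
Rhythm Rehearsal: ends 15:00 at or before Percussion Run-through starts 19:10 → clear.
Full Soundcheck: ends 15:20 at or before Percussion Run-through starts 19:10 → clear.
Soloist Run-through: ends 16:00 at or before Percussion Run-through starts 19:10 → clear.
Rhythm Warm-up: ends 19:00 at or before Percussion Run-through starts 19:10 → clear.
Woodwind Block: starts 19:40 at or after Percussion Run-through ends 19:30 → clear.

No — it doesn't clash with anything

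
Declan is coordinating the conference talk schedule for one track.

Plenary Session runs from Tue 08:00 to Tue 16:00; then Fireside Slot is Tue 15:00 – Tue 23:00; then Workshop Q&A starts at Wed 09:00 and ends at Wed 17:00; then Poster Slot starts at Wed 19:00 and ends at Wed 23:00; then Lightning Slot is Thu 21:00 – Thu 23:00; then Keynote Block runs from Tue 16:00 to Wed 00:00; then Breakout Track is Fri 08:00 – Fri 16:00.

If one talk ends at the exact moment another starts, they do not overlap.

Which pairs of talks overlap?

Fireside Slot & Keynote Block, Fireside Slot & Plenary Session

Sorted by start: Plenary Session, Fireside Slot, Keynote Block, Workshop Q&A, Poster Slot, Lightning Slot, Breakout Track.
Fireside Slot starts before Plenary Session ends → Plenary Session and Fireside Slot overlap.
Keynote Block starts exactly when Plenary Session ends (back-to-back, no overlap) — done with Plenary Session.
Keynote Block starts before Fireside Slot ends → Fireside Slot and Keynote Block overlap.
Workshop Q&A starts after Fireside Slot ends — done with Fireside Slot.
Workshop Q&A starts after Keynote Block ends — done with Keynote Block.
Poster Slot starts after Workshop Q&A ends — done with Workshop Q&A.
Lightning Slot starts after Poster Slot ends — done with Poster Slot.
Breakout Track starts after Lightning Slot ends.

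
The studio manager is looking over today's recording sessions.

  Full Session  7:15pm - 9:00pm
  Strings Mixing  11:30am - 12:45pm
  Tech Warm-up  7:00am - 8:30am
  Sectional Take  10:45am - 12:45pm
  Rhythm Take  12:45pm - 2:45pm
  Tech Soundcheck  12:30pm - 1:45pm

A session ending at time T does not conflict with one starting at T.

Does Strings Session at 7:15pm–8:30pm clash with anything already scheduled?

Tech Warm-up: ends 8:30am at or before Strings Session starts 7:15pm → clear.
Sectional Take: ends 12:45pm at or before Strings Session starts 7:15pm → clear.
Strings Mixing: ends 12:45pm at or before Strings Session starts 7:15pm → clear.
Tech Soundcheck: ends 1:45pm at or before Strings Session starts 7:15pm → clear.
Rhythm Take: ends 2:45pm at or before Strings Session starts 7:15pm → clear.
Full Session: starts 7:15pm before Strings Session ends 8:30pm, and ends 9:00pm after Strings Session starts 7:15pm → overlap.
Strings Session overlaps Full Session.

Yes — it overlaps Full Session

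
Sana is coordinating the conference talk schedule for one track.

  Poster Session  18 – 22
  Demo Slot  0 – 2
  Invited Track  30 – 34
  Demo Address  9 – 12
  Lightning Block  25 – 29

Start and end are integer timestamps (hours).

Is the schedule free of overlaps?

Check each pair: they overlap iff neither finishes before the other starts.
Sorted by start: Demo Slot, Demo Address, Poster Session, Lightning Block, Invited Track.
Demo Address starts after Demo Slot ends, so nothing later overlaps Demo Slot either.
Poster Session starts after Demo Address ends, so nothing later overlaps Demo Address either.
Lightning Block starts after Poster Session ends, so nothing later overlaps Poster Session either.
Invited Track starts after Lightning Block ends.
Every pair is clear; the schedule has no overlaps.

Yes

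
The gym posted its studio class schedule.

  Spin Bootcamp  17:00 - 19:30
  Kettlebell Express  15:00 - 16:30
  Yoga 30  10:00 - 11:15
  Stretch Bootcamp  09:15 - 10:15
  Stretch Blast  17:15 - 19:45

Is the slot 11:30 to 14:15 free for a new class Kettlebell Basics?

Stretch Bootcamp: ends 10:15 at or before Kettlebell Basics starts 11:30 → clear.
Yoga 30: ends 11:15 at or before Kettlebell Basics starts 11:30 → clear.
Kettlebell Express: starts 15:00 at or after Kettlebell Basics ends 14:15 → clear.
Spin Bootcamp: starts 17:00 at or after Kettlebell Basics ends 14:15 → clear.
Stretch Blast: starts 17:15 at or after Kettlebell Basics ends 14:15 → clear.

Yes — the slot is free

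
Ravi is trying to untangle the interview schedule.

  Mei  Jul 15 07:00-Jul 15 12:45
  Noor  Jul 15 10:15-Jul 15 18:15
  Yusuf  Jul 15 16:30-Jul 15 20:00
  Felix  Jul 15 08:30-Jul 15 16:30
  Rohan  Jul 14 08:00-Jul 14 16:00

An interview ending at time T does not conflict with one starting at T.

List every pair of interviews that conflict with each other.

Sorted by start: Rohan, Mei, Felix, Noor, Yusuf.
Mei starts after Rohan ends, so Rohan has no further overlaps.
Felix starts before Mei ends → Mei and Felix overlap.
Noor starts before Mei ends → Mei and Noor overlap.
Yusuf starts after Mei ends.
Noor starts before Felix ends → Felix and Noor overlap.
Yusuf starts exactly when Felix ends (back-to-back, no overlap).
Yusuf starts before Noor ends → Noor and Yusuf overlap.

Felix & Mei, Felix & Noor, Mei & Noor, Noor & Yusuf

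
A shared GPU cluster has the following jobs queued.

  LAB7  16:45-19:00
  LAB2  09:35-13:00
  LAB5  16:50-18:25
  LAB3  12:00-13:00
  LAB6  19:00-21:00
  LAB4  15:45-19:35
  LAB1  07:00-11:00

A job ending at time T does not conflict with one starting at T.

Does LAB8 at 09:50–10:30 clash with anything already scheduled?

LAB1: starts 07:00 before LAB8 ends 10:30, and ends 11:00 after LAB8 starts 09:50 → overlap.
LAB2: starts 09:35 before LAB8 ends 10:30, and ends 13:00 after LAB8 starts 09:50 → overlap.
LAB3: starts 12:00 at or after LAB8 ends 10:30 → clear.
LAB4: starts 15:45 at or after LAB8 ends 10:30 → clear.
LAB7: starts 16:45 at or after LAB8 ends 10:30 → clear.
LAB5: starts 16:50 at or after LAB8 ends 10:30 → clear.
LAB6: starts 19:00 at or after LAB8 ends 10:30 → clear.
LAB8 overlaps LAB1, LAB2.

Yes — it overlaps LAB1, LAB2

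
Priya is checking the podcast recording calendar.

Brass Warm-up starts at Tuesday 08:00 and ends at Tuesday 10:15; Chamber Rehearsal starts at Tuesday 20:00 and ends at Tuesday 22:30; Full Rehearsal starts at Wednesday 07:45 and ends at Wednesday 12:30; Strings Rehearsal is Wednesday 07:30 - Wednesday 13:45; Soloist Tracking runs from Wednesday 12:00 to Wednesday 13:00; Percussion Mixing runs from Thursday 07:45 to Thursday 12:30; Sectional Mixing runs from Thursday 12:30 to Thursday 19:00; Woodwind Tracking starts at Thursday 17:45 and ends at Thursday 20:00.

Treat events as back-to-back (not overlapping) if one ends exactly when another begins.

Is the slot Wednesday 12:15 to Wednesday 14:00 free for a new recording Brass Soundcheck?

Brass Warm-up: ends Tuesday 10:15 at or before Brass Soundcheck starts Wednesday 12:15 → clear.
Chamber Rehearsal: ends Tuesday 22:30 at or before Brass Soundcheck starts Wednesday 12:15 → clear.
Strings Rehearsal: starts Wednesday 07:30 before Brass Soundcheck ends Wednesday 14:00, and ends Wednesday 13:45 after Brass Soundcheck starts Wednesday 12:15 → overlap.
Full Rehearsal: starts Wednesday 07:45 before Brass Soundcheck ends Wednesday 14:00, and ends Wednesday 12:30 after Brass Soundcheck starts Wednesday 12:15 → overlap.
Soloist Tracking: starts Wednesday 12:00 before Brass Soundcheck ends Wednesday 14:00, and ends Wednesday 13:00 after Brass Soundcheck starts Wednesday 12:15 → overlap.
Percussion Mixing: starts Thursday 07:45 at or after Brass Soundcheck ends Wednesday 14:00 → clear.
Sectional Mixing: starts Thursday 12:30 at or after Brass Soundcheck ends Wednesday 14:00 → clear.
Woodwind Tracking: starts Thursday 17:45 at or after Brass Soundcheck ends Wednesday 14:00 → clear.
Brass Soundcheck overlaps Full Rehearsal, Strings Rehearsal, Soloist Tracking.

No — it overlaps Full Rehearsal, Soloist Tracking, Strings Rehearsal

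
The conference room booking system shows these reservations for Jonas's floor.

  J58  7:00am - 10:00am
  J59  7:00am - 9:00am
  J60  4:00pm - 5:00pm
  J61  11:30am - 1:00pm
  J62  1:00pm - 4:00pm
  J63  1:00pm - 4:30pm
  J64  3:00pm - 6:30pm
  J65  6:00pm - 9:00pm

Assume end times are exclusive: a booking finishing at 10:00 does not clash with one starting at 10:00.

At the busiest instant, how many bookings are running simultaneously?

3

Sort all start/end points and keep a running count:
7:00am start J58 → 1
7:00am start J59 → 2
9:00am end J59 → 1
10:00am end J58 → 0
11:30am start J61 → 1
1:00pm end J61 → 0
1:00pm start J62 → 1
1:00pm start J63 → 2
3:00pm start J64 → 3
4:00pm end J62 → 2
4:00pm start J60 → 3
4:30pm end J63 → 2
5:00pm end J60 → 1
6:00pm start J65 → 2
6:30pm end J64 → 1
9:00pm end J65 → 0
Peak is 3, at 3:00pm (J62, J63, J64).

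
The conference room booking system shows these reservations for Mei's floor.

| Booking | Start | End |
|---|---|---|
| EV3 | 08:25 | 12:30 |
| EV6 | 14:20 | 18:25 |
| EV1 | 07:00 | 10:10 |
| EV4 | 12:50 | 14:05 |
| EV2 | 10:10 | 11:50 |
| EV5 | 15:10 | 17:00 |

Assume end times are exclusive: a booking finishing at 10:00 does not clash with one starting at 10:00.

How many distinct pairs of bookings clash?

3

Sorted by start: EV1, EV3, EV2, EV4, EV6, EV5.
EV3 starts before EV1 ends → EV1 and EV3 overlap.
EV2 starts exactly when EV1 ends (back-to-back, no overlap), so EV1 has no further overlaps.
EV2 starts before EV3 ends → EV3 and EV2 overlap.
EV4 starts after EV3 ends, so EV3 has no further overlaps.
EV4 starts after EV2 ends, so EV2 has no further overlaps.
EV6 starts after EV4 ends, so EV4 has no further overlaps.
EV5 starts before EV6 ends → EV6 and EV5 overlap.
Overlapping pairs: EV1 & EV3, EV2 & EV3, EV5 & EV6 — 3 in total.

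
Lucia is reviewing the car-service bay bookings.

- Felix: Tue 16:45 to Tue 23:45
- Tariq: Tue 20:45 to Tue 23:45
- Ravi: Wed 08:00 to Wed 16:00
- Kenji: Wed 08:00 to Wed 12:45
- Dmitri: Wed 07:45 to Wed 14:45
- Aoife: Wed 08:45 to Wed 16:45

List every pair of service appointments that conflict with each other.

Sorted by start: Felix, Tariq, Dmitri, Ravi, Kenji, Aoife.
Tariq starts before Felix ends → Felix and Tariq overlap.
Dmitri starts after Felix ends, so nothing later overlaps Felix either.
Dmitri starts after Tariq ends, so nothing later overlaps Tariq either.
Ravi starts before Dmitri ends → Dmitri and Ravi overlap.
Kenji starts before Dmitri ends → Dmitri and Kenji overlap.
Aoife starts before Dmitri ends → Dmitri and Aoife overlap.
Kenji starts before Ravi ends → Ravi and Kenji overlap.
Aoife starts before Ravi ends → Ravi and Aoife overlap.
Aoife starts before Kenji ends → Kenji and Aoife overlap.

Aoife & Dmitri, Aoife & Kenji, Aoife & Ravi, Dmitri & Kenji, Dmitri & Ravi, Felix & Tariq, Kenji & Ravi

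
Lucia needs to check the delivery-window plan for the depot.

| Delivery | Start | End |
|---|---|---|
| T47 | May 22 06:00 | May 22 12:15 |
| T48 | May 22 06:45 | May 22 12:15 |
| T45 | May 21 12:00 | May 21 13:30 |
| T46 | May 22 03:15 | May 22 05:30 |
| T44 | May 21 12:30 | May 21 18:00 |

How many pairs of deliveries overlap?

Sorted by start: T45, T44, T46, T47, T48.
T44 starts before T45 ends → T45 and T44 overlap.
T46 starts after T45 ends, so T45 has no further overlaps.
T46 starts after T44 ends, so T44 has no further overlaps.
T47 starts after T46 ends, so T46 has no further overlaps.
T48 starts before T47 ends → T47 and T48 overlap.
Overlapping pairs: T44 & T45, T47 & T48 — 2 in total.

2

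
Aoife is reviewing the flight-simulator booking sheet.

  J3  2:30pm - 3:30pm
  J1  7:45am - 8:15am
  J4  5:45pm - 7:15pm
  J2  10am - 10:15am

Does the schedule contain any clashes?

No

Sorted by start: J1, J2, J3, J4.
J2 starts after J1 ends — done with J1.
J3 starts after J2 ends — done with J2.
J4 starts after J3 ends.
Every pair is clear; the schedule has no overlaps.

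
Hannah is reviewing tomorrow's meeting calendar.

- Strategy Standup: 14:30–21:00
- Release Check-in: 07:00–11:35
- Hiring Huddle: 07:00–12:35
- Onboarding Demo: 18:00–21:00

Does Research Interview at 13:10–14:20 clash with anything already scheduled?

No — it doesn't clash with anything

Release Check-in: ends 11:35 at or before Research Interview starts 13:10 → clear.
Hiring Huddle: ends 12:35 at or before Research Interview starts 13:10 → clear.
Strategy Standup: starts 14:30 at or after Research Interview ends 14:20 → clear.
Onboarding Demo: starts 18:00 at or after Research Interview ends 14:20 → clear.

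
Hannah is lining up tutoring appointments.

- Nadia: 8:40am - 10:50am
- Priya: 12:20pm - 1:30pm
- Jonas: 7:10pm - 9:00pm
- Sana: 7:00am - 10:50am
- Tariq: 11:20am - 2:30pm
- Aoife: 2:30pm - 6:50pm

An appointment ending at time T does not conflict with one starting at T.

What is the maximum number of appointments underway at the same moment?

Sweep the timeline, counting +1 at each start and −1 at each end (ends before starts at a tie):
7:00am start Sana → 1
8:40am start Nadia → 2
10:50am end Nadia → 1
10:50am end Sana → 0
11:20am start Tariq → 1
12:20pm start Priya → 2
1:30pm end Priya → 1
2:30pm end Tariq → 0
2:30pm start Aoife → 1
6:50pm end Aoife → 0
7:10pm start Jonas → 1
9:00pm end Jonas → 0
Peak is 2, at 8:40am (Nadia, Sana).

2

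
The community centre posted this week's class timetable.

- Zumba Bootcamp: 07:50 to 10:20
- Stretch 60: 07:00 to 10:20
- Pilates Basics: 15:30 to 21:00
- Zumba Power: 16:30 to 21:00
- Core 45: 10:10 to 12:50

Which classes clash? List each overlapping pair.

Check each pair: they overlap iff neither finishes before the other starts.
Sorted by start: Stretch 60, Zumba Bootcamp, Core 45, Pilates Basics, Zumba Power.
Zumba Bootcamp starts before Stretch 60 ends → Stretch 60 and Zumba Bootcamp overlap.
Core 45 starts before Stretch 60 ends → Stretch 60 and Core 45 overlap.
Pilates Basics starts after Stretch 60 ends; Stretch 60 is clear from here.
Core 45 starts before Zumba Bootcamp ends → Zumba Bootcamp and Core 45 overlap.
Pilates Basics starts after Zumba Bootcamp ends; Zumba Bootcamp is clear from here.
Pilates Basics starts after Core 45 ends; Core 45 is clear from here.
Zumba Power starts before Pilates Basics ends → Pilates Basics and Zumba Power overlap.

Core 45 & Stretch 60, Core 45 & Zumba Bootcamp, Pilates Basics & Zumba Power, Stretch 60 & Zumba Bootcamp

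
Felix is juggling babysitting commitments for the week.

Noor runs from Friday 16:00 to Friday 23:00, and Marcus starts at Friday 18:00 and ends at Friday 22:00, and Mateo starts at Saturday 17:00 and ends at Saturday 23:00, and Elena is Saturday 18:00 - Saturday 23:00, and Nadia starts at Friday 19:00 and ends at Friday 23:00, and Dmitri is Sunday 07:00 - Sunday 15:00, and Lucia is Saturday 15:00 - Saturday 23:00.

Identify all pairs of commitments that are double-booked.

Elena & Lucia, Elena & Mateo, Lucia & Mateo, Marcus & Nadia, Marcus & Noor, Nadia & Noor

Two intervals overlap when each starts before the other ends.
Sorted by start: Noor, Marcus, Nadia, Lucia, Mateo, Elena, Dmitri.
Marcus starts before Noor ends → Noor and Marcus overlap.
Nadia starts before Noor ends → Noor and Nadia overlap.
Lucia starts after Noor ends, so Noor has no further overlaps.
Nadia starts before Marcus ends → Marcus and Nadia overlap.
Lucia starts after Marcus ends, so Marcus has no further overlaps.
Lucia starts after Nadia ends, so Nadia has no further overlaps.
Mateo starts before Lucia ends → Lucia and Mateo overlap.
Elena starts before Lucia ends → Lucia and Elena overlap.
Dmitri starts after Lucia ends.
Elena starts before Mateo ends → Mateo and Elena overlap.
Dmitri starts after Mateo ends.
Dmitri starts after Elena ends.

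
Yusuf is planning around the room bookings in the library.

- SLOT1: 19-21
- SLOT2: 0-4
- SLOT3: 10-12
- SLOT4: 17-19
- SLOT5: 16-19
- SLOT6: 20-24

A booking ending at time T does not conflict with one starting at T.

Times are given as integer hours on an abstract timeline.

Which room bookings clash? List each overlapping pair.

Sorted by start: SLOT2, SLOT3, SLOT5, SLOT4, SLOT1, SLOT6.
SLOT3 starts after SLOT2 ends — done with SLOT2.
SLOT5 starts after SLOT3 ends — done with SLOT3.
SLOT4 starts before SLOT5 ends → SLOT5 and SLOT4 overlap.
SLOT1 starts exactly when SLOT5 ends (back-to-back, no overlap) — done with SLOT5.
SLOT1 starts exactly when SLOT4 ends (back-to-back, no overlap) — done with SLOT4.
SLOT6 starts before SLOT1 ends → SLOT1 and SLOT6 overlap.

SLOT1 & SLOT6, SLOT4 & SLOT5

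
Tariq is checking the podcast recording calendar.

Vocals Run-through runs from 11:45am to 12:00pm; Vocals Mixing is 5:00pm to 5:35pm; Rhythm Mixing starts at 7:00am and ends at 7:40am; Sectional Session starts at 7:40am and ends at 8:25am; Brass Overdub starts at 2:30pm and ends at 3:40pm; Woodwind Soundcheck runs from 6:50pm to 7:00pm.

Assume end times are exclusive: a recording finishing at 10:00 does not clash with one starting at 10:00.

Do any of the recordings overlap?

Sorted by start: Rhythm Mixing, Sectional Session, Vocals Run-through, Brass Overdub, Vocals Mixing, Woodwind Soundcheck.
Sectional Session starts exactly when Rhythm Mixing ends (back-to-back, no overlap), so nothing later overlaps Rhythm Mixing either.
Vocals Run-through starts after Sectional Session ends, so nothing later overlaps Sectional Session either.
Brass Overdub starts after Vocals Run-through ends, so nothing later overlaps Vocals Run-through either.
Vocals Mixing starts after Brass Overdub ends, so nothing later overlaps Brass Overdub either.
Woodwind Soundcheck starts after Vocals Mixing ends.
Every pair is clear; the schedule has no overlaps.

No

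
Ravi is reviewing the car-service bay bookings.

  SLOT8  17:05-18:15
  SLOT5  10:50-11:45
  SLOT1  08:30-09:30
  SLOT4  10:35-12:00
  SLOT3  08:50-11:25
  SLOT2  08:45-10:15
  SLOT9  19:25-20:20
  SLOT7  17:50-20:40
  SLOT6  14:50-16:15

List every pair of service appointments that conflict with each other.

SLOT1 & SLOT2, SLOT1 & SLOT3, SLOT2 & SLOT3, SLOT3 & SLOT4, SLOT3 & SLOT5, SLOT4 & SLOT5, SLOT7 & SLOT8, SLOT7 & SLOT9

Sorted by start: SLOT1, SLOT2, SLOT3, SLOT4, SLOT5, SLOT6, SLOT8, SLOT7, SLOT9.
SLOT2 starts before SLOT1 ends → SLOT1 and SLOT2 overlap.
SLOT3 starts before SLOT1 ends → SLOT1 and SLOT3 overlap.
SLOT4 starts after SLOT1 ends, so SLOT1 has no further overlaps.
SLOT3 starts before SLOT2 ends → SLOT2 and SLOT3 overlap.
SLOT4 starts after SLOT2 ends, so SLOT2 has no further overlaps.
SLOT4 starts before SLOT3 ends → SLOT3 and SLOT4 overlap.
SLOT5 starts before SLOT3 ends → SLOT3 and SLOT5 overlap.
SLOT6 starts after SLOT3 ends, so SLOT3 has no further overlaps.
SLOT5 starts before SLOT4 ends → SLOT4 and SLOT5 overlap.
SLOT6 starts after SLOT4 ends, so SLOT4 has no further overlaps.
SLOT6 starts after SLOT5 ends, so SLOT5 has no further overlaps.
SLOT8 starts after SLOT6 ends, so SLOT6 has no further overlaps.
SLOT7 starts before SLOT8 ends → SLOT8 and SLOT7 overlap.
SLOT9 starts after SLOT8 ends.
SLOT9 starts before SLOT7 ends → SLOT7 and SLOT9 overlap.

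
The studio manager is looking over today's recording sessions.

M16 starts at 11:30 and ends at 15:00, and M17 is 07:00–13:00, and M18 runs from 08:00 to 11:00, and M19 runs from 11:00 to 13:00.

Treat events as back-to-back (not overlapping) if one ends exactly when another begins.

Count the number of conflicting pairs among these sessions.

Sorted by start: M17, M18, M19, M16.
M18 starts before M17 ends → M17 and M18 overlap.
M19 starts before M17 ends → M17 and M19 overlap.
M16 starts before M17 ends → M17 and M16 overlap.
M19 starts exactly when M18 ends (back-to-back, no overlap); M18 is clear from here.
M16 starts before M19 ends → M19 and M16 overlap.
Overlapping pairs: M16 & M17, M16 & M19, M17 & M18, M17 & M19 — 4 in total.

4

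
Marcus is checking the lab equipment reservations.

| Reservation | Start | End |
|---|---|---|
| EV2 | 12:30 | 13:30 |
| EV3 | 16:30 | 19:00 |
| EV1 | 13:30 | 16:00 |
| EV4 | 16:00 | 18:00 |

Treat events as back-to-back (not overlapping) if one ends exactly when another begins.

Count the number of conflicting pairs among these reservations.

Sorted by start: EV2, EV1, EV4, EV3.
EV1 starts exactly when EV2 ends (back-to-back, no overlap), so EV2 has no further overlaps.
EV4 starts exactly when EV1 ends (back-to-back, no overlap), so EV1 has no further overlaps.
EV3 starts before EV4 ends → EV4 and EV3 overlap.
Overlapping pairs: EV3 & EV4 — 1 in total.

1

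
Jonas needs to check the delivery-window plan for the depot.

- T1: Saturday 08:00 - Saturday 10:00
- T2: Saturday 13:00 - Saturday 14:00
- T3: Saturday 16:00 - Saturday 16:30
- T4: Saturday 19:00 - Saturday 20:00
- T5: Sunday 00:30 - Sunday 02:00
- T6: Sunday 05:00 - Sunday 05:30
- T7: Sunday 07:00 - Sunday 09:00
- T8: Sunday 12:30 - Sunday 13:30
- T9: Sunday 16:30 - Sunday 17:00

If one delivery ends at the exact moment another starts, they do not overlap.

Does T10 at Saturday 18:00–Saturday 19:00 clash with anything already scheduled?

T1: ends Saturday 10:00 at or before T10 starts Saturday 18:00 → clear.
T2: ends Saturday 14:00 at or before T10 starts Saturday 18:00 → clear.
T3: ends Saturday 16:30 at or before T10 starts Saturday 18:00 → clear.
T4: starts Saturday 19:00 at or after T10 ends Saturday 19:00 → clear.
T5: starts Sunday 00:30 at or after T10 ends Saturday 19:00 → clear.
T6: starts Sunday 05:00 at or after T10 ends Saturday 19:00 → clear.
T7: starts Sunday 07:00 at or after T10 ends Saturday 19:00 → clear.
T8: starts Sunday 12:30 at or after T10 ends Saturday 19:00 → clear.
T9: starts Sunday 16:30 at or after T10 ends Saturday 19:00 → clear.

No — it doesn't clash with anything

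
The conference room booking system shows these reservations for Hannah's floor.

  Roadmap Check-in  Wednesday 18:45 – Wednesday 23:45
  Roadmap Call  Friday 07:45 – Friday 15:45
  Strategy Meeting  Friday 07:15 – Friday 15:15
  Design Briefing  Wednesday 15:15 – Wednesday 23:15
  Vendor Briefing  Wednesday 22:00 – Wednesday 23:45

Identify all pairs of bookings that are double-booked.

Design Briefing & Roadmap Check-in, Design Briefing & Vendor Briefing, Roadmap Call & Strategy Meeting, Roadmap Check-in & Vendor Briefing

Sorted by start: Design Briefing, Roadmap Check-in, Vendor Briefing, Strategy Meeting, Roadmap Call.
Roadmap Check-in starts before Design Briefing ends → Design Briefing and Roadmap Check-in overlap.
Vendor Briefing starts before Design Briefing ends → Design Briefing and Vendor Briefing overlap.
Strategy Meeting starts after Design Briefing ends — done with Design Briefing.
Vendor Briefing starts before Roadmap Check-in ends → Roadmap Check-in and Vendor Briefing overlap.
Strategy Meeting starts after Roadmap Check-in ends — done with Roadmap Check-in.
Strategy Meeting starts after Vendor Briefing ends — done with Vendor Briefing.
Roadmap Call starts before Strategy Meeting ends → Strategy Meeting and Roadmap Call overlap.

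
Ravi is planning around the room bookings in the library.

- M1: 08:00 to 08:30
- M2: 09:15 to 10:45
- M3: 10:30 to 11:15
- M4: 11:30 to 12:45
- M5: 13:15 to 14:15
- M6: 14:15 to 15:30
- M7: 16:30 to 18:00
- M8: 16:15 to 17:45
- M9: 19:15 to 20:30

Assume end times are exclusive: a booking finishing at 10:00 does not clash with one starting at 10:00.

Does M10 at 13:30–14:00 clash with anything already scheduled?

Yes — it overlaps M5

M1: ends 08:30 at or before M10 starts 13:30 → clear.
M2: ends 10:45 at or before M10 starts 13:30 → clear.
M3: ends 11:15 at or before M10 starts 13:30 → clear.
M4: ends 12:45 at or before M10 starts 13:30 → clear.
M5: starts 13:15 before M10 ends 14:00, and ends 14:15 after M10 starts 13:30 → overlap.
M6: starts 14:15 at or after M10 ends 14:00 → clear.
M8: starts 16:15 at or after M10 ends 14:00 → clear.
M7: starts 16:30 at or after M10 ends 14:00 → clear.
M9: starts 19:15 at or after M10 ends 14:00 → clear.
M10 overlaps M5.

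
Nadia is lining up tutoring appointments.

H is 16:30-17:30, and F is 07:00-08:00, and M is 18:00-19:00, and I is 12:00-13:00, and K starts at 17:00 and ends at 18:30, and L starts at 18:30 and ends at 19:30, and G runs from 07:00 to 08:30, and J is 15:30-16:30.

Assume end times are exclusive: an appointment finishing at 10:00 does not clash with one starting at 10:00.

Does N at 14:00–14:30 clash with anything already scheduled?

F: ends 08:00 at or before N starts 14:00 → clear.
G: ends 08:30 at or before N starts 14:00 → clear.
I: ends 13:00 at or before N starts 14:00 → clear.
J: starts 15:30 at or after N ends 14:30 → clear.
H: starts 16:30 at or after N ends 14:30 → clear.
K: starts 17:00 at or after N ends 14:30 → clear.
M: starts 18:00 at or after N ends 14:30 → clear.
L: starts 18:30 at or after N ends 14:30 → clear.

No — it doesn't clash with anything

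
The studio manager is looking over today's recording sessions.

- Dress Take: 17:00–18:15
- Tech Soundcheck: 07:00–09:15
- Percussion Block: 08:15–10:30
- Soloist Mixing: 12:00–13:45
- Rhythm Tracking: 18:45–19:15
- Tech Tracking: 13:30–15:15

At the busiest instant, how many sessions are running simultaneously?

Sweep the timeline, counting +1 at each start and −1 at each end (ends before starts at a tie):
07:00 start Tech Soundcheck → 1
08:15 start Percussion Block → 2
09:15 end Tech Soundcheck → 1
10:30 end Percussion Block → 0
12:00 start Soloist Mixing → 1
13:30 start Tech Tracking → 2
13:45 end Soloist Mixing → 1
15:15 end Tech Tracking → 0
17:00 start Dress Take → 1
18:15 end Dress Take → 0
18:45 start Rhythm Tracking → 1
19:15 end Rhythm Tracking → 0
Peak is 2, at 08:15 (Percussion Block, Tech Soundcheck).

2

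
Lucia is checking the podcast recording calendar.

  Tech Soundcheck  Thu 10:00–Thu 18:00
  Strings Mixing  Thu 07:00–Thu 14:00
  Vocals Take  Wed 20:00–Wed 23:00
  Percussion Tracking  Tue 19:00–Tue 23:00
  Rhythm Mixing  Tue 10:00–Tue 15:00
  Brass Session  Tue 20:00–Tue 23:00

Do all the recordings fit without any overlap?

Two intervals overlap when each starts before the other ends.
Sorted by start: Rhythm Mixing, Percussion Tracking, Brass Session, Vocals Take, Strings Mixing, Tech Soundcheck.
Percussion Tracking starts after Rhythm Mixing ends, so nothing later overlaps Rhythm Mixing either.
Brass Session starts before Percussion Tracking ends → Percussion Tracking and Brass Session overlap.
That's a conflict, so the schedule is not conflict-free.

No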